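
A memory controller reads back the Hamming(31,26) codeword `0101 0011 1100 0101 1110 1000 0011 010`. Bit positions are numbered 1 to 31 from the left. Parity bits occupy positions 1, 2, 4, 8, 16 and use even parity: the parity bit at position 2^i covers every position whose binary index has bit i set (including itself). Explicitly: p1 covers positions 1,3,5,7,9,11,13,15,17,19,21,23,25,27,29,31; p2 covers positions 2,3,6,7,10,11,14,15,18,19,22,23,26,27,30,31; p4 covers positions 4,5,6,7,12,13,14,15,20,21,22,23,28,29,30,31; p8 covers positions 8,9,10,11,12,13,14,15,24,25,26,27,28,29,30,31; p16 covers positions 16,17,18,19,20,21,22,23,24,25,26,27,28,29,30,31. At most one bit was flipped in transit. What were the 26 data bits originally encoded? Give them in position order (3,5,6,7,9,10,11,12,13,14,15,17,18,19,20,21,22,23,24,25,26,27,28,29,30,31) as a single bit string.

s1: b1⊕b3⊕b5⊕b7⊕b9⊕b11⊕b13⊕b15⊕b17⊕b19⊕b21⊕b23⊕b25⊕b27⊕b29⊕b31 = 0⊕0⊕0⊕1⊕1⊕0⊕0⊕0⊕1⊕1⊕1⊕0⊕0⊕1⊕0⊕0 = 0
s2: b2⊕b3⊕b6⊕b7⊕b10⊕b11⊕b14⊕b15⊕b18⊕b19⊕b22⊕b23⊕b26⊕b27⊕b30⊕b31 = 1⊕0⊕0⊕1⊕1⊕0⊕1⊕0⊕1⊕1⊕0⊕0⊕0⊕1⊕1⊕0 = 0
s4: b4⊕b5⊕b6⊕b7⊕b12⊕b13⊕b14⊕b15⊕b20⊕b21⊕b22⊕b23⊕b28⊕b29⊕b30⊕b31 = 1⊕0⊕0⊕1⊕0⊕0⊕1⊕0⊕0⊕1⊕0⊕0⊕1⊕0⊕1⊕0 = 0
s8: b8⊕b9⊕b10⊕b11⊕b12⊕b13⊕b14⊕b15⊕b24⊕b25⊕b26⊕b27⊕b28⊕b29⊕b30⊕b31 = 1⊕1⊕1⊕0⊕0⊕0⊕1⊕0⊕0⊕0⊕0⊕1⊕1⊕0⊕1⊕0 = 1
s16: b16⊕b17⊕b18⊕b19⊕b20⊕b21⊕b22⊕b23⊕b24⊕b25⊕b26⊕b27⊕b28⊕b29⊕b30⊕b31 = 1⊕1⊕1⊕1⊕0⊕1⊕0⊕0⊕0⊕0⊕0⊕1⊕1⊕0⊕1⊕0 = 0
Syndrome (s16...s1) = 01000 → position 8.
Flip bit 8: corrected codeword = 0101001011000101111010000011010
Data bits at positions 3,5,6,7,9,10,11,12,13,14,15,17,18,19,20,21,22,23,24,25,26,27,28,29,30,31: 00011100010111010000011010

00011100010111010000011010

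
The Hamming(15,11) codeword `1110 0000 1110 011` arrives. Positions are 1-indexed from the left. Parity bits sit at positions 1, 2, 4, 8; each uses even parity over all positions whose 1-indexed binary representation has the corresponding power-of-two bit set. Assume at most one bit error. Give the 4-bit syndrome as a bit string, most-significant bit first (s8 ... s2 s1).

1001

s1: b1⊕b3⊕b5⊕b7⊕b9⊕b11⊕b13⊕b15 = 1⊕1⊕0⊕0⊕1⊕1⊕0⊕1 = 1
s2: b2⊕b3⊕b6⊕b7⊕b10⊕b11⊕b14⊕b15 = 1⊕1⊕0⊕0⊕1⊕1⊕1⊕1 = 0
s4: b4⊕b5⊕b6⊕b7⊕b12⊕b13⊕b14⊕b15 = 0⊕0⊕0⊕0⊕0⊕0⊕1⊕1 = 0
s8: b8⊕b9⊕b10⊕b11⊕b12⊕b13⊕b14⊕b15 = 0⊕1⊕1⊕1⊕0⊕0⊕1⊕1 = 1
Syndrome (s8...s1) = 1001 → position 9.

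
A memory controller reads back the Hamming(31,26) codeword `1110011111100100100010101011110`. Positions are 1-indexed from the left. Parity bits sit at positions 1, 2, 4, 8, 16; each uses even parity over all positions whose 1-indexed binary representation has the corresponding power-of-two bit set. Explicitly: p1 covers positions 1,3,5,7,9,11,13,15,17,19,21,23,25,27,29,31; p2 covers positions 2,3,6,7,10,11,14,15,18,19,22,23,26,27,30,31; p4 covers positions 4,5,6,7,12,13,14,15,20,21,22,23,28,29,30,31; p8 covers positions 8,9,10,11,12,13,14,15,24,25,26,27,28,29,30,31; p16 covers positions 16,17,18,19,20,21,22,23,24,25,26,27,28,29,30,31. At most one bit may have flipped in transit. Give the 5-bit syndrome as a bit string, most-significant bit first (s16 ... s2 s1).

00001

s1: b1⊕b3⊕b5⊕b7⊕b9⊕b11⊕b13⊕b15⊕b17⊕b19⊕b21⊕b23⊕b25⊕b27⊕b29⊕b31 = 1⊕1⊕0⊕1⊕1⊕1⊕0⊕0⊕1⊕0⊕1⊕1⊕1⊕1⊕1⊕0 = 1
s2: b2⊕b3⊕b6⊕b7⊕b10⊕b11⊕b14⊕b15⊕b18⊕b19⊕b22⊕b23⊕b26⊕b27⊕b30⊕b31 = 1⊕1⊕1⊕1⊕1⊕1⊕1⊕0⊕0⊕0⊕0⊕1⊕0⊕1⊕1⊕0 = 0
s4: b4⊕b5⊕b6⊕b7⊕b12⊕b13⊕b14⊕b15⊕b20⊕b21⊕b22⊕b23⊕b28⊕b29⊕b30⊕b31 = 0⊕0⊕1⊕1⊕0⊕0⊕1⊕0⊕0⊕1⊕0⊕1⊕1⊕1⊕1⊕0 = 0
s8: b8⊕b9⊕b10⊕b11⊕b12⊕b13⊕b14⊕b15⊕b24⊕b25⊕b26⊕b27⊕b28⊕b29⊕b30⊕b31 = 1⊕1⊕1⊕1⊕0⊕0⊕1⊕0⊕0⊕1⊕0⊕1⊕1⊕1⊕1⊕0 = 0
s16: b16⊕b17⊕b18⊕b19⊕b20⊕b21⊕b22⊕b23⊕b24⊕b25⊕b26⊕b27⊕b28⊕b29⊕b30⊕b31 = 0⊕1⊕0⊕0⊕0⊕1⊕0⊕1⊕0⊕1⊕0⊕1⊕1⊕1⊕1⊕0 = 0
Syndrome (s16...s1) = 00001 → position 1.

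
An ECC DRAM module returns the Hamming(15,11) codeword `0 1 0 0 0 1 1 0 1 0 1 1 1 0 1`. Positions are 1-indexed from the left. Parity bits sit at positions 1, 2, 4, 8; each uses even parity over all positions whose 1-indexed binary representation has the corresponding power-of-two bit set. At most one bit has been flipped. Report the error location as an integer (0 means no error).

s1: b1⊕b3⊕b5⊕b7⊕b9⊕b11⊕b13⊕b15 = 0⊕0⊕0⊕1⊕1⊕1⊕1⊕1 = 1
s2: b2⊕b3⊕b6⊕b7⊕b10⊕b11⊕b14⊕b15 = 1⊕0⊕1⊕1⊕0⊕1⊕0⊕1 = 1
s4: b4⊕b5⊕b6⊕b7⊕b12⊕b13⊕b14⊕b15 = 0⊕0⊕1⊕1⊕1⊕1⊕0⊕1 = 1
s8: b8⊕b9⊕b10⊕b11⊕b12⊕b13⊕b14⊕b15 = 0⊕1⊕0⊕1⊕1⊕1⊕0⊕1 = 1
Syndrome (s8...s1) = 1111 → position 15.

15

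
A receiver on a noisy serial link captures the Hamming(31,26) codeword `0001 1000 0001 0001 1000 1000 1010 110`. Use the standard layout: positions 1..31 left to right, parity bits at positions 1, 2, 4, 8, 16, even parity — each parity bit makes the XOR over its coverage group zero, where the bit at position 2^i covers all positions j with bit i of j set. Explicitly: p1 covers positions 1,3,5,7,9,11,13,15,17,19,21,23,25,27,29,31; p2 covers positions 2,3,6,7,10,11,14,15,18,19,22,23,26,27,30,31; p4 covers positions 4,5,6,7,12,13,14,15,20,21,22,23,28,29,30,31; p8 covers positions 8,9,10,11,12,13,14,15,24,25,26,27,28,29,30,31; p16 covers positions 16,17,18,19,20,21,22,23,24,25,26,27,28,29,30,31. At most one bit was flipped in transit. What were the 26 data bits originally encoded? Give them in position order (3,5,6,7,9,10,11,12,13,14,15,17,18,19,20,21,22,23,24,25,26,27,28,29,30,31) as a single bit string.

s1: b1⊕b3⊕b5⊕b7⊕b9⊕b11⊕b13⊕b15⊕b17⊕b19⊕b21⊕b23⊕b25⊕b27⊕b29⊕b31 = 0⊕0⊕1⊕0⊕0⊕0⊕0⊕0⊕1⊕0⊕1⊕0⊕1⊕1⊕1⊕0 = 0
s2: b2⊕b3⊕b6⊕b7⊕b10⊕b11⊕b14⊕b15⊕b18⊕b19⊕b22⊕b23⊕b26⊕b27⊕b30⊕b31 = 0⊕0⊕0⊕0⊕0⊕0⊕0⊕0⊕0⊕0⊕0⊕0⊕0⊕1⊕1⊕0 = 0
s4: b4⊕b5⊕b6⊕b7⊕b12⊕b13⊕b14⊕b15⊕b20⊕b21⊕b22⊕b23⊕b28⊕b29⊕b30⊕b31 = 1⊕1⊕0⊕0⊕1⊕0⊕0⊕0⊕0⊕1⊕0⊕0⊕0⊕1⊕1⊕0 = 0
s8: b8⊕b9⊕b10⊕b11⊕b12⊕b13⊕b14⊕b15⊕b24⊕b25⊕b26⊕b27⊕b28⊕b29⊕b30⊕b31 = 0⊕0⊕0⊕0⊕1⊕0⊕0⊕0⊕0⊕1⊕0⊕1⊕0⊕1⊕1⊕0 = 1
s16: b16⊕b17⊕b18⊕b19⊕b20⊕b21⊕b22⊕b23⊕b24⊕b25⊕b26⊕b27⊕b28⊕b29⊕b30⊕b31 = 1⊕1⊕0⊕0⊕0⊕1⊕0⊕0⊕0⊕1⊕0⊕1⊕0⊕1⊕1⊕0 = 1
Syndrome (s16...s1) = 11000 → position 24.
Flip bit 24: corrected codeword = 0001100000010001100010011010110
Data bits at positions 3,5,6,7,9,10,11,12,13,14,15,17,18,19,20,21,22,23,24,25,26,27,28,29,30,31: 01000001000100010011010110

01000001000100010011010110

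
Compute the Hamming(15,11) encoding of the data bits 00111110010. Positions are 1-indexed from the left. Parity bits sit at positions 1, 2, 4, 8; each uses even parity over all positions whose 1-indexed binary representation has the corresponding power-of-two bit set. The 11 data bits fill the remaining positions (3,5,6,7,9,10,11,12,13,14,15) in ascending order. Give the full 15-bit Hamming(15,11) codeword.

Place data bits at non-power-of-two positions: b3=0, b5=0, b6=1, b7=1, b9=1, b10=1, b11=1, b12=0, b13=0, b14=1, b15=0.
p1 = XOR of data positions {3,5,7,9,11,13,15} = 0⊕0⊕1⊕1⊕1⊕0⊕0 = 1
p2 = XOR of data positions {3,6,7,10,11,14,15} = 0⊕1⊕1⊕1⊕1⊕1⊕0 = 1
p4 = XOR of data positions {5,6,7,12,13,14,15} = 0⊕1⊕1⊕0⊕0⊕1⊕0 = 1
p8 = XOR of data positions {9,10,11,12,13,14,15} = 1⊕1⊕1⊕0⊕0⊕1⊕0 = 0
Codeword b1..b15 = 110101101110010

110101101110010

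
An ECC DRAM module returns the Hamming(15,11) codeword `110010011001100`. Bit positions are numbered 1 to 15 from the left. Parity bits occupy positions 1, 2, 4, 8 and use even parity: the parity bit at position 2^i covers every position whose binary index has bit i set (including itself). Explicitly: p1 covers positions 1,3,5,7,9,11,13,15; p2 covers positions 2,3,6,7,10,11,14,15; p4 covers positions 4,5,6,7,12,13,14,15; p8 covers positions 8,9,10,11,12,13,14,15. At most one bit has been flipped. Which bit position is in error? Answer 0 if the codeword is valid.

s1: b1⊕b3⊕b5⊕b7⊕b9⊕b11⊕b13⊕b15 = 1⊕0⊕1⊕0⊕1⊕0⊕1⊕0 = 0
s2: b2⊕b3⊕b6⊕b7⊕b10⊕b11⊕b14⊕b15 = 1⊕0⊕0⊕0⊕0⊕0⊕0⊕0 = 1
s4: b4⊕b5⊕b6⊕b7⊕b12⊕b13⊕b14⊕b15 = 0⊕1⊕0⊕0⊕1⊕1⊕0⊕0 = 1
s8: b8⊕b9⊕b10⊕b11⊕b12⊕b13⊕b14⊕b15 = 1⊕1⊕0⊕0⊕1⊕1⊕0⊕0 = 0
Syndrome (s8...s1) = 0110 → position 6.

6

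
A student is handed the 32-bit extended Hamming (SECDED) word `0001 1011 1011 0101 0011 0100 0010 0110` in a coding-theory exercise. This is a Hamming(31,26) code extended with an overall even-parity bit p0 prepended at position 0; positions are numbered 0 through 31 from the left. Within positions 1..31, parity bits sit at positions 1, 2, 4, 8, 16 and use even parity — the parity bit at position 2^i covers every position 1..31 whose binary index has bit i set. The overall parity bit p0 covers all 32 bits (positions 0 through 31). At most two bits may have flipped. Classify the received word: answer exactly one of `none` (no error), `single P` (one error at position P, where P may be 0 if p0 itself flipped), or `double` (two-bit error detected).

s1: b1⊕b3⊕b5⊕b7⊕b9⊕b11⊕b13⊕b15⊕b17⊕b19⊕b21⊕b23⊕b25⊕b27⊕b29⊕b31 = 0⊕1⊕0⊕1⊕0⊕1⊕1⊕1⊕0⊕1⊕1⊕0⊕0⊕0⊕1⊕0 = 0
s2: b2⊕b3⊕b6⊕b7⊕b10⊕b11⊕b14⊕b15⊕b18⊕b19⊕b22⊕b23⊕b26⊕b27⊕b30⊕b31 = 0⊕1⊕1⊕1⊕1⊕1⊕0⊕1⊕1⊕1⊕0⊕0⊕1⊕0⊕1⊕0 = 0
s4: b4⊕b5⊕b6⊕b7⊕b12⊕b13⊕b14⊕b15⊕b20⊕b21⊕b22⊕b23⊕b28⊕b29⊕b30⊕b31 = 1⊕0⊕1⊕1⊕0⊕1⊕0⊕1⊕0⊕1⊕0⊕0⊕0⊕1⊕1⊕0 = 0
s8: b8⊕b9⊕b10⊕b11⊕b12⊕b13⊕b14⊕b15⊕b24⊕b25⊕b26⊕b27⊕b28⊕b29⊕b30⊕b31 = 1⊕0⊕1⊕1⊕0⊕1⊕0⊕1⊕0⊕0⊕1⊕0⊕0⊕1⊕1⊕0 = 0
s16: b16⊕b17⊕b18⊕b19⊕b20⊕b21⊕b22⊕b23⊕b24⊕b25⊕b26⊕b27⊕b28⊕b29⊕b30⊕b31 = 0⊕0⊕1⊕1⊕0⊕1⊕0⊕0⊕0⊕0⊕1⊕0⊕0⊕1⊕1⊕0 = 0
Syndrome (s16...s1) = 00000 → position 0 (no error).
Overall parity (XOR of all 32 bits, including p0): 0⊕0⊕0⊕1⊕1⊕0⊕1⊕1⊕1⊕0⊕1⊕1⊕0⊕1⊕0⊕1⊕0⊕0⊕1⊕1⊕0⊕1⊕0⊕0⊕0⊕0⊕1⊕0⊕0⊕1⊕1⊕0 = 1
Overall=1, syndrome position=0 → single-bit error at position 0.

single 0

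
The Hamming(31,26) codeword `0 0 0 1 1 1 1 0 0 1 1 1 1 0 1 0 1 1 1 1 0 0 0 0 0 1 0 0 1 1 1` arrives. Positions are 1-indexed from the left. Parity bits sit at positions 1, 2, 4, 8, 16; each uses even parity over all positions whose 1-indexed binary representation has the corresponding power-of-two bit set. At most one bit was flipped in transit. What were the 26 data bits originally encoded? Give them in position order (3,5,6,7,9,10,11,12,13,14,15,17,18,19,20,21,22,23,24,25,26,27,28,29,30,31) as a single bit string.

s1: b1⊕b3⊕b5⊕b7⊕b9⊕b11⊕b13⊕b15⊕b17⊕b19⊕b21⊕b23⊕b25⊕b27⊕b29⊕b31 = 0⊕0⊕1⊕1⊕0⊕1⊕1⊕1⊕1⊕1⊕0⊕0⊕0⊕0⊕1⊕1 = 1
s2: b2⊕b3⊕b6⊕b7⊕b10⊕b11⊕b14⊕b15⊕b18⊕b19⊕b22⊕b23⊕b26⊕b27⊕b30⊕b31 = 0⊕0⊕1⊕1⊕1⊕1⊕0⊕1⊕1⊕1⊕0⊕0⊕1⊕0⊕1⊕1 = 0
s4: b4⊕b5⊕b6⊕b7⊕b12⊕b13⊕b14⊕b15⊕b20⊕b21⊕b22⊕b23⊕b28⊕b29⊕b30⊕b31 = 1⊕1⊕1⊕1⊕1⊕1⊕0⊕1⊕1⊕0⊕0⊕0⊕0⊕1⊕1⊕1 = 1
s8: b8⊕b9⊕b10⊕b11⊕b12⊕b13⊕b14⊕b15⊕b24⊕b25⊕b26⊕b27⊕b28⊕b29⊕b30⊕b31 = 0⊕0⊕1⊕1⊕1⊕1⊕0⊕1⊕0⊕0⊕1⊕0⊕0⊕1⊕1⊕1 = 1
s16: b16⊕b17⊕b18⊕b19⊕b20⊕b21⊕b22⊕b23⊕b24⊕b25⊕b26⊕b27⊕b28⊕b29⊕b30⊕b31 = 0⊕1⊕1⊕1⊕1⊕0⊕0⊕0⊕0⊕0⊕1⊕0⊕0⊕1⊕1⊕1 = 0
Syndrome (s16...s1) = 01101 → position 13.
Flip bit 13: corrected codeword = 0001111001110010111100000100111
Data bits at positions 3,5,6,7,9,10,11,12,13,14,15,17,18,19,20,21,22,23,24,25,26,27,28,29,30,31: 01110111001111100000100111

01110111001111100000100111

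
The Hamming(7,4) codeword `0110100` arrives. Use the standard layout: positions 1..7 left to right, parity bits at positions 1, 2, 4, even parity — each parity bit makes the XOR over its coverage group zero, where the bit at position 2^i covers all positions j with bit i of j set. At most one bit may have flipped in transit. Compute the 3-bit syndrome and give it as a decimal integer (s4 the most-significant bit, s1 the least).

s1: b1⊕b3⊕b5⊕b7 = 0⊕1⊕1⊕0 = 0
s2: b2⊕b3⊕b6⊕b7 = 1⊕1⊕0⊕0 = 0
s4: b4⊕b5⊕b6⊕b7 = 0⊕1⊕0⊕0 = 1
Syndrome (s4...s1) = 100 → position 4.

4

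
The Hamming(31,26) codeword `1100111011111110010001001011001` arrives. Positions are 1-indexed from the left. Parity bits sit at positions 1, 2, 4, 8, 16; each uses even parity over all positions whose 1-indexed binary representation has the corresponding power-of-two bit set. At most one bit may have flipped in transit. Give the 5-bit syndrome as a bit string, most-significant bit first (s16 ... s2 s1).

01010

s1: b1⊕b3⊕b5⊕b7⊕b9⊕b11⊕b13⊕b15⊕b17⊕b19⊕b21⊕b23⊕b25⊕b27⊕b29⊕b31 = 1⊕0⊕1⊕1⊕1⊕1⊕1⊕1⊕0⊕0⊕0⊕0⊕1⊕1⊕0⊕1 = 0
s2: b2⊕b3⊕b6⊕b7⊕b10⊕b11⊕b14⊕b15⊕b18⊕b19⊕b22⊕b23⊕b26⊕b27⊕b30⊕b31 = 1⊕0⊕1⊕1⊕1⊕1⊕1⊕1⊕1⊕0⊕1⊕0⊕0⊕1⊕0⊕1 = 1
s4: b4⊕b5⊕b6⊕b7⊕b12⊕b13⊕b14⊕b15⊕b20⊕b21⊕b22⊕b23⊕b28⊕b29⊕b30⊕b31 = 0⊕1⊕1⊕1⊕1⊕1⊕1⊕1⊕0⊕0⊕1⊕0⊕1⊕0⊕0⊕1 = 0
s8: b8⊕b9⊕b10⊕b11⊕b12⊕b13⊕b14⊕b15⊕b24⊕b25⊕b26⊕b27⊕b28⊕b29⊕b30⊕b31 = 0⊕1⊕1⊕1⊕1⊕1⊕1⊕1⊕0⊕1⊕0⊕1⊕1⊕0⊕0⊕1 = 1
s16: b16⊕b17⊕b18⊕b19⊕b20⊕b21⊕b22⊕b23⊕b24⊕b25⊕b26⊕b27⊕b28⊕b29⊕b30⊕b31 = 0⊕0⊕1⊕0⊕0⊕0⊕1⊕0⊕0⊕1⊕0⊕1⊕1⊕0⊕0⊕1 = 0
Syndrome (s16...s1) = 01010 → position 10.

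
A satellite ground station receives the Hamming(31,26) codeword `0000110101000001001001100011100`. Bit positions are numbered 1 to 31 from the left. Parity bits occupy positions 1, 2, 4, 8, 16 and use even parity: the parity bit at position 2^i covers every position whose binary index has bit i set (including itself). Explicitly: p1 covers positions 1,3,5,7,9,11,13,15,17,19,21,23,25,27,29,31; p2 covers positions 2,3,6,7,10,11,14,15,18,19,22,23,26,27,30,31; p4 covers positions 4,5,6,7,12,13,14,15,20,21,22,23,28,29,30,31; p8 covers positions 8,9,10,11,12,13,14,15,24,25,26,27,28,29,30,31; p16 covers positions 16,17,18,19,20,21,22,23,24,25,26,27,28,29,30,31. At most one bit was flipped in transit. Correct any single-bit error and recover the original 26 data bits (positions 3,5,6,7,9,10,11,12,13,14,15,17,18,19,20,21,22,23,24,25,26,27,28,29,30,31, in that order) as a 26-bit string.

s1: b1⊕b3⊕b5⊕b7⊕b9⊕b11⊕b13⊕b15⊕b17⊕b19⊕b21⊕b23⊕b25⊕b27⊕b29⊕b31 = 0⊕0⊕1⊕0⊕0⊕0⊕0⊕0⊕0⊕1⊕0⊕1⊕0⊕1⊕1⊕0 = 1
s2: b2⊕b3⊕b6⊕b7⊕b10⊕b11⊕b14⊕b15⊕b18⊕b19⊕b22⊕b23⊕b26⊕b27⊕b30⊕b31 = 0⊕0⊕1⊕0⊕1⊕0⊕0⊕0⊕0⊕1⊕1⊕1⊕0⊕1⊕0⊕0 = 0
s4: b4⊕b5⊕b6⊕b7⊕b12⊕b13⊕b14⊕b15⊕b20⊕b21⊕b22⊕b23⊕b28⊕b29⊕b30⊕b31 = 0⊕1⊕1⊕0⊕0⊕0⊕0⊕0⊕0⊕0⊕1⊕1⊕1⊕1⊕0⊕0 = 0
s8: b8⊕b9⊕b10⊕b11⊕b12⊕b13⊕b14⊕b15⊕b24⊕b25⊕b26⊕b27⊕b28⊕b29⊕b30⊕b31 = 1⊕0⊕1⊕0⊕0⊕0⊕0⊕0⊕0⊕0⊕0⊕1⊕1⊕1⊕0⊕0 = 1
s16: b16⊕b17⊕b18⊕b19⊕b20⊕b21⊕b22⊕b23⊕b24⊕b25⊕b26⊕b27⊕b28⊕b29⊕b30⊕b31 = 1⊕0⊕0⊕1⊕0⊕0⊕1⊕1⊕0⊕0⊕0⊕1⊕1⊕1⊕0⊕0 = 1
Syndrome (s16...s1) = 11001 → position 25.
Flip bit 25: corrected codeword = 0000110101000001001001101011100
Data bits at positions 3,5,6,7,9,10,11,12,13,14,15,17,18,19,20,21,22,23,24,25,26,27,28,29,30,31: 01100100000001001101011100

01100100000001001101011100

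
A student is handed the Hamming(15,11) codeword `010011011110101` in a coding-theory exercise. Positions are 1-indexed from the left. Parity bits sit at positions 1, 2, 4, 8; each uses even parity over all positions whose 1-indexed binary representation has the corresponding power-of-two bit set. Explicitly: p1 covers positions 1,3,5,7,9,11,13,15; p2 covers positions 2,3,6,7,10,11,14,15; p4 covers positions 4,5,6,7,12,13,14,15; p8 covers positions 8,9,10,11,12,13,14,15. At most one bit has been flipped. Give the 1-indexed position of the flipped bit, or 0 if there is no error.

3

s1: b1⊕b3⊕b5⊕b7⊕b9⊕b11⊕b13⊕b15 = 0⊕0⊕1⊕0⊕1⊕1⊕1⊕1 = 1
s2: b2⊕b3⊕b6⊕b7⊕b10⊕b11⊕b14⊕b15 = 1⊕0⊕1⊕0⊕1⊕1⊕0⊕1 = 1
s4: b4⊕b5⊕b6⊕b7⊕b12⊕b13⊕b14⊕b15 = 0⊕1⊕1⊕0⊕0⊕1⊕0⊕1 = 0
s8: b8⊕b9⊕b10⊕b11⊕b12⊕b13⊕b14⊕b15 = 1⊕1⊕1⊕1⊕0⊕1⊕0⊕1 = 0
Syndrome (s8...s1) = 0011 → position 3.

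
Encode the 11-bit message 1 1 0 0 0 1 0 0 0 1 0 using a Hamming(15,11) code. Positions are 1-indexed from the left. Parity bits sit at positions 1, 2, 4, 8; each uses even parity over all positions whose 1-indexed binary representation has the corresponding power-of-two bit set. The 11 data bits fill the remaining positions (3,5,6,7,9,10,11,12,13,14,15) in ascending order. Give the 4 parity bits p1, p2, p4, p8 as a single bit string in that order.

0100

Place data bits at non-power-of-two positions: b3=1, b5=1, b6=0, b7=0, b9=0, b10=1, b11=0, b12=0, b13=0, b14=1, b15=0.
p1 = XOR of data positions {3,5,7,9,11,13,15} = 1⊕1⊕0⊕0⊕0⊕0⊕0 = 0
p2 = XOR of data positions {3,6,7,10,11,14,15} = 1⊕0⊕0⊕1⊕0⊕1⊕0 = 1
p4 = XOR of data positions {5,6,7,12,13,14,15} = 1⊕0⊕0⊕0⊕0⊕1⊕0 = 0
p8 = XOR of data positions {9,10,11,12,13,14,15} = 0⊕1⊕0⊕0⊕0⊕1⊕0 = 0
Parity bits p1,p2,p4,p8 = 0100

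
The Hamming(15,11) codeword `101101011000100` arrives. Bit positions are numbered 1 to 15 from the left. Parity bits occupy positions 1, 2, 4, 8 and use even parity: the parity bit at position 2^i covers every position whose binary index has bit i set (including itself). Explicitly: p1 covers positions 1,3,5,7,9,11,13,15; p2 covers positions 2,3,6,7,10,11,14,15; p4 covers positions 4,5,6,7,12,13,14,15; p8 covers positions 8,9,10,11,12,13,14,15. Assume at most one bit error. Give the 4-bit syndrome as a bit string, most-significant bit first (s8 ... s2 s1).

s1: b1⊕b3⊕b5⊕b7⊕b9⊕b11⊕b13⊕b15 = 1⊕1⊕0⊕0⊕1⊕0⊕1⊕0 = 0
s2: b2⊕b3⊕b6⊕b7⊕b10⊕b11⊕b14⊕b15 = 0⊕1⊕1⊕0⊕0⊕0⊕0⊕0 = 0
s4: b4⊕b5⊕b6⊕b7⊕b12⊕b13⊕b14⊕b15 = 1⊕0⊕1⊕0⊕0⊕1⊕0⊕0 = 1
s8: b8⊕b9⊕b10⊕b11⊕b12⊕b13⊕b14⊕b15 = 1⊕1⊕0⊕0⊕0⊕1⊕0⊕0 = 1
Syndrome (s8...s1) = 1100 → position 12.

1100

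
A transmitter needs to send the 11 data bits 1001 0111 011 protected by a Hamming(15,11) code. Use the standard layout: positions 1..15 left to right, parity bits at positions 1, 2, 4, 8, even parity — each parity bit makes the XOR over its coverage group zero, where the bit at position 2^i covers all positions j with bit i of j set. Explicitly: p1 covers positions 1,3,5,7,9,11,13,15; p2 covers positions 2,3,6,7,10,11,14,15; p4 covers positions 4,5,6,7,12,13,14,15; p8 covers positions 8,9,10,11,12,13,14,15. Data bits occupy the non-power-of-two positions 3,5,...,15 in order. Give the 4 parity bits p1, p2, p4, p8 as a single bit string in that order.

0001

Place data bits at non-power-of-two positions: b3=1, b5=0, b6=0, b7=1, b9=0, b10=1, b11=1, b12=1, b13=0, b14=1, b15=1.
p1 = XOR of data positions {3,5,7,9,11,13,15} = 1⊕0⊕1⊕0⊕1⊕0⊕1 = 0
p2 = XOR of data positions {3,6,7,10,11,14,15} = 1⊕0⊕1⊕1⊕1⊕1⊕1 = 0
p4 = XOR of data positions {5,6,7,12,13,14,15} = 0⊕0⊕1⊕1⊕0⊕1⊕1 = 0
p8 = XOR of data positions {9,10,11,12,13,14,15} = 0⊕1⊕1⊕1⊕0⊕1⊕1 = 1
Parity bits p1,p2,p4,p8 = 0001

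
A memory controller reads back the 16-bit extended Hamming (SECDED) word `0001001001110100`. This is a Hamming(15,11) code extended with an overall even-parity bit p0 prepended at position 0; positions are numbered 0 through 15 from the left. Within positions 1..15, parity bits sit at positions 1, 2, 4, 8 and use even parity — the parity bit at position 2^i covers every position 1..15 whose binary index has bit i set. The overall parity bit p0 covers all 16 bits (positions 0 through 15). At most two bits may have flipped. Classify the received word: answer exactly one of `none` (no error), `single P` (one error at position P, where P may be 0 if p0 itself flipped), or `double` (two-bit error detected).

s1: b1⊕b3⊕b5⊕b7⊕b9⊕b11⊕b13⊕b15 = 0⊕1⊕0⊕0⊕1⊕1⊕1⊕0 = 0
s2: b2⊕b3⊕b6⊕b7⊕b10⊕b11⊕b14⊕b15 = 0⊕1⊕1⊕0⊕1⊕1⊕0⊕0 = 0
s4: b4⊕b5⊕b6⊕b7⊕b12⊕b13⊕b14⊕b15 = 0⊕0⊕1⊕0⊕0⊕1⊕0⊕0 = 0
s8: b8⊕b9⊕b10⊕b11⊕b12⊕b13⊕b14⊕b15 = 0⊕1⊕1⊕1⊕0⊕1⊕0⊕0 = 0
Syndrome (s8...s1) = 0000 → position 0 (no error).
Overall parity (XOR of all 16 bits, including p0): 0⊕0⊕0⊕1⊕0⊕0⊕1⊕0⊕0⊕1⊕1⊕1⊕0⊕1⊕0⊕0 = 0
Overall=0, syndrome position=0 → no error.

none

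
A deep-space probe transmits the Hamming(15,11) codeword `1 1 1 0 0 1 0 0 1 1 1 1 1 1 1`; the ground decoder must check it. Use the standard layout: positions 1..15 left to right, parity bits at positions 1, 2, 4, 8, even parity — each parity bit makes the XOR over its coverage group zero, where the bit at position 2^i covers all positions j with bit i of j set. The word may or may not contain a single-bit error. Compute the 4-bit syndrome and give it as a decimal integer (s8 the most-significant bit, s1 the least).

s1: b1⊕b3⊕b5⊕b7⊕b9⊕b11⊕b13⊕b15 = 1⊕1⊕0⊕0⊕1⊕1⊕1⊕1 = 0
s2: b2⊕b3⊕b6⊕b7⊕b10⊕b11⊕b14⊕b15 = 1⊕1⊕1⊕0⊕1⊕1⊕1⊕1 = 1
s4: b4⊕b5⊕b6⊕b7⊕b12⊕b13⊕b14⊕b15 = 0⊕0⊕1⊕0⊕1⊕1⊕1⊕1 = 1
s8: b8⊕b9⊕b10⊕b11⊕b12⊕b13⊕b14⊕b15 = 0⊕1⊕1⊕1⊕1⊕1⊕1⊕1 = 1
Syndrome (s8...s1) = 1110 → position 14.

14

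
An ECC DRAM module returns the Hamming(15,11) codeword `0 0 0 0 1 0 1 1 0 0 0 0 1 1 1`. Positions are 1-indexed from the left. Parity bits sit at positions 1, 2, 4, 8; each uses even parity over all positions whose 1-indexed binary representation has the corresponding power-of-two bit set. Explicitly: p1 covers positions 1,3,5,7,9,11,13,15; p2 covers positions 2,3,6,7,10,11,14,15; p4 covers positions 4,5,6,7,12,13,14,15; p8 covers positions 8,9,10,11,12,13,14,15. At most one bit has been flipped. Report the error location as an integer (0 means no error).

6

s1: b1⊕b3⊕b5⊕b7⊕b9⊕b11⊕b13⊕b15 = 0⊕0⊕1⊕1⊕0⊕0⊕1⊕1 = 0
s2: b2⊕b3⊕b6⊕b7⊕b10⊕b11⊕b14⊕b15 = 0⊕0⊕0⊕1⊕0⊕0⊕1⊕1 = 1
s4: b4⊕b5⊕b6⊕b7⊕b12⊕b13⊕b14⊕b15 = 0⊕1⊕0⊕1⊕0⊕1⊕1⊕1 = 1
s8: b8⊕b9⊕b10⊕b11⊕b12⊕b13⊕b14⊕b15 = 1⊕0⊕0⊕0⊕0⊕1⊕1⊕1 = 0
Syndrome (s8...s1) = 0110 → position 6.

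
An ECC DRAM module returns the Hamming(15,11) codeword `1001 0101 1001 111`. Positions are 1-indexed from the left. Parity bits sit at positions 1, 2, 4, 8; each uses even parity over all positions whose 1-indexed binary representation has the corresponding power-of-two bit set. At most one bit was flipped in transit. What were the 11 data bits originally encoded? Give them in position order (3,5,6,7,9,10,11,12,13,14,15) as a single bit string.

00101001111

s1: b1⊕b3⊕b5⊕b7⊕b9⊕b11⊕b13⊕b15 = 1⊕0⊕0⊕0⊕1⊕0⊕1⊕1 = 0
s2: b2⊕b3⊕b6⊕b7⊕b10⊕b11⊕b14⊕b15 = 0⊕0⊕1⊕0⊕0⊕0⊕1⊕1 = 1
s4: b4⊕b5⊕b6⊕b7⊕b12⊕b13⊕b14⊕b15 = 1⊕0⊕1⊕0⊕1⊕1⊕1⊕1 = 0
s8: b8⊕b9⊕b10⊕b11⊕b12⊕b13⊕b14⊕b15 = 1⊕1⊕0⊕0⊕1⊕1⊕1⊕1 = 0
Syndrome (s8...s1) = 0010 → position 2.
Flip bit 2: corrected codeword = 110101011001111
Data bits at positions 3,5,6,7,9,10,11,12,13,14,15: 00101001111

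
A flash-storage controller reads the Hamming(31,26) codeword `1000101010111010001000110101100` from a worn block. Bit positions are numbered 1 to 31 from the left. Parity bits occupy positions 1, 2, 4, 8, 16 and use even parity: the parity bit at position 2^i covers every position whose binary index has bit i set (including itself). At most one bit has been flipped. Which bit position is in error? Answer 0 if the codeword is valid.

s1: b1⊕b3⊕b5⊕b7⊕b9⊕b11⊕b13⊕b15⊕b17⊕b19⊕b21⊕b23⊕b25⊕b27⊕b29⊕b31 = 1⊕0⊕1⊕1⊕1⊕1⊕1⊕1⊕0⊕1⊕0⊕1⊕0⊕0⊕1⊕0 = 0
s2: b2⊕b3⊕b6⊕b7⊕b10⊕b11⊕b14⊕b15⊕b18⊕b19⊕b22⊕b23⊕b26⊕b27⊕b30⊕b31 = 0⊕0⊕0⊕1⊕0⊕1⊕0⊕1⊕0⊕1⊕0⊕1⊕1⊕0⊕0⊕0 = 0
s4: b4⊕b5⊕b6⊕b7⊕b12⊕b13⊕b14⊕b15⊕b20⊕b21⊕b22⊕b23⊕b28⊕b29⊕b30⊕b31 = 0⊕1⊕0⊕1⊕1⊕1⊕0⊕1⊕0⊕0⊕0⊕1⊕1⊕1⊕0⊕0 = 0
s8: b8⊕b9⊕b10⊕b11⊕b12⊕b13⊕b14⊕b15⊕b24⊕b25⊕b26⊕b27⊕b28⊕b29⊕b30⊕b31 = 0⊕1⊕0⊕1⊕1⊕1⊕0⊕1⊕1⊕0⊕1⊕0⊕1⊕1⊕0⊕0 = 1
s16: b16⊕b17⊕b18⊕b19⊕b20⊕b21⊕b22⊕b23⊕b24⊕b25⊕b26⊕b27⊕b28⊕b29⊕b30⊕b31 = 0⊕0⊕0⊕1⊕0⊕0⊕0⊕1⊕1⊕0⊕1⊕0⊕1⊕1⊕0⊕0 = 0
Syndrome (s16...s1) = 01000 → position 8.

8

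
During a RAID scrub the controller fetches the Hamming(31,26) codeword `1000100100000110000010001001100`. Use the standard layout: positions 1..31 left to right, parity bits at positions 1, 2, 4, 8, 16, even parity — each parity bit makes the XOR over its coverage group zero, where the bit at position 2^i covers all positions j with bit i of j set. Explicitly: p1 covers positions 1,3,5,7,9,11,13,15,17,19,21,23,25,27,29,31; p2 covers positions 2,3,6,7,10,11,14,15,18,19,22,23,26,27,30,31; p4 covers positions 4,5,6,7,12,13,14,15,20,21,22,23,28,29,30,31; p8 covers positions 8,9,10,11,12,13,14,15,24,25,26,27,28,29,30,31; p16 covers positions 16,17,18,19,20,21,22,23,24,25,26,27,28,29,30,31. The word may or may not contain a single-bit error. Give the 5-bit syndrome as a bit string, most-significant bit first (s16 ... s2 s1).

00000

s1: b1⊕b3⊕b5⊕b7⊕b9⊕b11⊕b13⊕b15⊕b17⊕b19⊕b21⊕b23⊕b25⊕b27⊕b29⊕b31 = 1⊕0⊕1⊕0⊕0⊕0⊕0⊕1⊕0⊕0⊕1⊕0⊕1⊕0⊕1⊕0 = 0
s2: b2⊕b3⊕b6⊕b7⊕b10⊕b11⊕b14⊕b15⊕b18⊕b19⊕b22⊕b23⊕b26⊕b27⊕b30⊕b31 = 0⊕0⊕0⊕0⊕0⊕0⊕1⊕1⊕0⊕0⊕0⊕0⊕0⊕0⊕0⊕0 = 0
s4: b4⊕b5⊕b6⊕b7⊕b12⊕b13⊕b14⊕b15⊕b20⊕b21⊕b22⊕b23⊕b28⊕b29⊕b30⊕b31 = 0⊕1⊕0⊕0⊕0⊕0⊕1⊕1⊕0⊕1⊕0⊕0⊕1⊕1⊕0⊕0 = 0
s8: b8⊕b9⊕b10⊕b11⊕b12⊕b13⊕b14⊕b15⊕b24⊕b25⊕b26⊕b27⊕b28⊕b29⊕b30⊕b31 = 1⊕0⊕0⊕0⊕0⊕0⊕1⊕1⊕0⊕1⊕0⊕0⊕1⊕1⊕0⊕0 = 0
s16: b16⊕b17⊕b18⊕b19⊕b20⊕b21⊕b22⊕b23⊕b24⊕b25⊕b26⊕b27⊕b28⊕b29⊕b30⊕b31 = 0⊕0⊕0⊕0⊕0⊕1⊕0⊕0⊕0⊕1⊕0⊕0⊕1⊕1⊕0⊕0 = 0
Syndrome (s16...s1) = 00000 → position 0 (no error).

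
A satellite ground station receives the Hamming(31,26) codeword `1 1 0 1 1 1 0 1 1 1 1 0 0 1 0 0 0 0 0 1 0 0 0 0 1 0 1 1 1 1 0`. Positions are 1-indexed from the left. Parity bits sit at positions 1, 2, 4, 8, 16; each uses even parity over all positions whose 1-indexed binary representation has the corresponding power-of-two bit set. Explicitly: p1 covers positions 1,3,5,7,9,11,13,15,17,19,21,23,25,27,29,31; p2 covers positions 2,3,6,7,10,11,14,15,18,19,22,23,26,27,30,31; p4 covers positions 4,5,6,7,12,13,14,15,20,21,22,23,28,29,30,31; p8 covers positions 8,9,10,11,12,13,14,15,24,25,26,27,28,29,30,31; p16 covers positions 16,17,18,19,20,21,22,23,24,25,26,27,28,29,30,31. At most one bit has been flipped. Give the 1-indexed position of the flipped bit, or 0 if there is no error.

s1: b1⊕b3⊕b5⊕b7⊕b9⊕b11⊕b13⊕b15⊕b17⊕b19⊕b21⊕b23⊕b25⊕b27⊕b29⊕b31 = 1⊕0⊕1⊕0⊕1⊕1⊕0⊕0⊕0⊕0⊕0⊕0⊕1⊕1⊕1⊕0 = 1
s2: b2⊕b3⊕b6⊕b7⊕b10⊕b11⊕b14⊕b15⊕b18⊕b19⊕b22⊕b23⊕b26⊕b27⊕b30⊕b31 = 1⊕0⊕1⊕0⊕1⊕1⊕1⊕0⊕0⊕0⊕0⊕0⊕0⊕1⊕1⊕0 = 1
s4: b4⊕b5⊕b6⊕b7⊕b12⊕b13⊕b14⊕b15⊕b20⊕b21⊕b22⊕b23⊕b28⊕b29⊕b30⊕b31 = 1⊕1⊕1⊕0⊕0⊕0⊕1⊕0⊕1⊕0⊕0⊕0⊕1⊕1⊕1⊕0 = 0
s8: b8⊕b9⊕b10⊕b11⊕b12⊕b13⊕b14⊕b15⊕b24⊕b25⊕b26⊕b27⊕b28⊕b29⊕b30⊕b31 = 1⊕1⊕1⊕1⊕0⊕0⊕1⊕0⊕0⊕1⊕0⊕1⊕1⊕1⊕1⊕0 = 0
s16: b16⊕b17⊕b18⊕b19⊕b20⊕b21⊕b22⊕b23⊕b24⊕b25⊕b26⊕b27⊕b28⊕b29⊕b30⊕b31 = 0⊕0⊕0⊕0⊕1⊕0⊕0⊕0⊕0⊕1⊕0⊕1⊕1⊕1⊕1⊕0 = 0
Syndrome (s16...s1) = 00011 → position 3.

3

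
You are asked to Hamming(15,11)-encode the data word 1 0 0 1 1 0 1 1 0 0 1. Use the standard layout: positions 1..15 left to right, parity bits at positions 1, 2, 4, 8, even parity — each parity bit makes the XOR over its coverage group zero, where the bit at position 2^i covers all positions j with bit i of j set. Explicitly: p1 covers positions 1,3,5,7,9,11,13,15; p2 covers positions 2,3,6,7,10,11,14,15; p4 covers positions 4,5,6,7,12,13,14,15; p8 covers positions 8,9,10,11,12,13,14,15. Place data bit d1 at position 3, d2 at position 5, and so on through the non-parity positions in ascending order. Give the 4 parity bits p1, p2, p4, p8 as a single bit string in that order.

Place data bits at non-power-of-two positions: b3=1, b5=0, b6=0, b7=1, b9=1, b10=0, b11=1, b12=1, b13=0, b14=0, b15=1.
p1 = XOR of data positions {3,5,7,9,11,13,15} = 1⊕0⊕1⊕1⊕1⊕0⊕1 = 1
p2 = XOR of data positions {3,6,7,10,11,14,15} = 1⊕0⊕1⊕0⊕1⊕0⊕1 = 0
p4 = XOR of data positions {5,6,7,12,13,14,15} = 0⊕0⊕1⊕1⊕0⊕0⊕1 = 1
p8 = XOR of data positions {9,10,11,12,13,14,15} = 1⊕0⊕1⊕1⊕0⊕0⊕1 = 0
Parity bits p1,p2,p4,p8 = 1010

1010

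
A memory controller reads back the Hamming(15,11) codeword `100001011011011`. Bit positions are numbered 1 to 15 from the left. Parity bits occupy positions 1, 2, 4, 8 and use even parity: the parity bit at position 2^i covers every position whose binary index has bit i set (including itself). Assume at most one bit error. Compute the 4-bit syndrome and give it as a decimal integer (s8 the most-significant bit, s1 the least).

0

s1: b1⊕b3⊕b5⊕b7⊕b9⊕b11⊕b13⊕b15 = 1⊕0⊕0⊕0⊕1⊕1⊕0⊕1 = 0
s2: b2⊕b3⊕b6⊕b7⊕b10⊕b11⊕b14⊕b15 = 0⊕0⊕1⊕0⊕0⊕1⊕1⊕1 = 0
s4: b4⊕b5⊕b6⊕b7⊕b12⊕b13⊕b14⊕b15 = 0⊕0⊕1⊕0⊕1⊕0⊕1⊕1 = 0
s8: b8⊕b9⊕b10⊕b11⊕b12⊕b13⊕b14⊕b15 = 1⊕1⊕0⊕1⊕1⊕0⊕1⊕1 = 0
Syndrome (s8...s1) = 0000 → position 0 (no error).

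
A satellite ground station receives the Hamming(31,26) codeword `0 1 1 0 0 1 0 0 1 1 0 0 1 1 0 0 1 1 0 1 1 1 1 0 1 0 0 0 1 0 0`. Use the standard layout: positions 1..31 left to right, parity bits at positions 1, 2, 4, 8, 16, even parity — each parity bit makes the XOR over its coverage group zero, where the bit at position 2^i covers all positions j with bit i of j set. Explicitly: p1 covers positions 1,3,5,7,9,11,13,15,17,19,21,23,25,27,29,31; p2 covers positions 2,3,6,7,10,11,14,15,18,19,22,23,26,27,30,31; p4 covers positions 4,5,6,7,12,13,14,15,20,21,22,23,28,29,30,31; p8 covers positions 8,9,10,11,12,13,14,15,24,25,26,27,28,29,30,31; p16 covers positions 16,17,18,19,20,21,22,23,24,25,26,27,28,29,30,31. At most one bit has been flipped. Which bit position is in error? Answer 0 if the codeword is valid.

s1: b1⊕b3⊕b5⊕b7⊕b9⊕b11⊕b13⊕b15⊕b17⊕b19⊕b21⊕b23⊕b25⊕b27⊕b29⊕b31 = 0⊕1⊕0⊕0⊕1⊕0⊕1⊕0⊕1⊕0⊕1⊕1⊕1⊕0⊕1⊕0 = 0
s2: b2⊕b3⊕b6⊕b7⊕b10⊕b11⊕b14⊕b15⊕b18⊕b19⊕b22⊕b23⊕b26⊕b27⊕b30⊕b31 = 1⊕1⊕1⊕0⊕1⊕0⊕1⊕0⊕1⊕0⊕1⊕1⊕0⊕0⊕0⊕0 = 0
s4: b4⊕b5⊕b6⊕b7⊕b12⊕b13⊕b14⊕b15⊕b20⊕b21⊕b22⊕b23⊕b28⊕b29⊕b30⊕b31 = 0⊕0⊕1⊕0⊕0⊕1⊕1⊕0⊕1⊕1⊕1⊕1⊕0⊕1⊕0⊕0 = 0
s8: b8⊕b9⊕b10⊕b11⊕b12⊕b13⊕b14⊕b15⊕b24⊕b25⊕b26⊕b27⊕b28⊕b29⊕b30⊕b31 = 0⊕1⊕1⊕0⊕0⊕1⊕1⊕0⊕0⊕1⊕0⊕0⊕0⊕1⊕0⊕0 = 0
s16: b16⊕b17⊕b18⊕b19⊕b20⊕b21⊕b22⊕b23⊕b24⊕b25⊕b26⊕b27⊕b28⊕b29⊕b30⊕b31 = 0⊕1⊕1⊕0⊕1⊕1⊕1⊕1⊕0⊕1⊕0⊕0⊕0⊕1⊕0⊕0 = 0
Syndrome (s16...s1) = 00000 → position 0 (no error).

0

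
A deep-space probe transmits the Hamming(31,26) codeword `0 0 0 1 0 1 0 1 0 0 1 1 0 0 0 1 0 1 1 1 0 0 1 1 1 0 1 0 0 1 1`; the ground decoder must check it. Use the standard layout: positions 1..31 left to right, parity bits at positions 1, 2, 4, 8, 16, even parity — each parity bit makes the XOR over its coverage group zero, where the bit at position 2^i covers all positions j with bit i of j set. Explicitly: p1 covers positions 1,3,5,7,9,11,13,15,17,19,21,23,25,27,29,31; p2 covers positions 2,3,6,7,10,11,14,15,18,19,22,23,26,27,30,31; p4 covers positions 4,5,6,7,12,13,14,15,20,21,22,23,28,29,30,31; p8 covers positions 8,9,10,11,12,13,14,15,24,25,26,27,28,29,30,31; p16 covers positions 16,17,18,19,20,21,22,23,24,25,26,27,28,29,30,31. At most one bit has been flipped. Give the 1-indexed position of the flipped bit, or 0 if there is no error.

s1: b1⊕b3⊕b5⊕b7⊕b9⊕b11⊕b13⊕b15⊕b17⊕b19⊕b21⊕b23⊕b25⊕b27⊕b29⊕b31 = 0⊕0⊕0⊕0⊕0⊕1⊕0⊕0⊕0⊕1⊕0⊕1⊕1⊕1⊕0⊕1 = 0
s2: b2⊕b3⊕b6⊕b7⊕b10⊕b11⊕b14⊕b15⊕b18⊕b19⊕b22⊕b23⊕b26⊕b27⊕b30⊕b31 = 0⊕0⊕1⊕0⊕0⊕1⊕0⊕0⊕1⊕1⊕0⊕1⊕0⊕1⊕1⊕1 = 0
s4: b4⊕b5⊕b6⊕b7⊕b12⊕b13⊕b14⊕b15⊕b20⊕b21⊕b22⊕b23⊕b28⊕b29⊕b30⊕b31 = 1⊕0⊕1⊕0⊕1⊕0⊕0⊕0⊕1⊕0⊕0⊕1⊕0⊕0⊕1⊕1 = 1
s8: b8⊕b9⊕b10⊕b11⊕b12⊕b13⊕b14⊕b15⊕b24⊕b25⊕b26⊕b27⊕b28⊕b29⊕b30⊕b31 = 1⊕0⊕0⊕1⊕1⊕0⊕0⊕0⊕1⊕1⊕0⊕1⊕0⊕0⊕1⊕1 = 0
s16: b16⊕b17⊕b18⊕b19⊕b20⊕b21⊕b22⊕b23⊕b24⊕b25⊕b26⊕b27⊕b28⊕b29⊕b30⊕b31 = 1⊕0⊕1⊕1⊕1⊕0⊕0⊕1⊕1⊕1⊕0⊕1⊕0⊕0⊕1⊕1 = 0
Syndrome (s16...s1) = 00100 → position 4.

4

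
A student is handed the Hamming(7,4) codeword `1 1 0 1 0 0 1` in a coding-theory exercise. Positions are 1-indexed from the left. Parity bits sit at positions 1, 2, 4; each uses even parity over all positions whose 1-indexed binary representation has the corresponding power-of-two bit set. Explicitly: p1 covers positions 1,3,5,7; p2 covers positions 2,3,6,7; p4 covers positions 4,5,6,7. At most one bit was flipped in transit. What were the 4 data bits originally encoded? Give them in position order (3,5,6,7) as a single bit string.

s1: b1⊕b3⊕b5⊕b7 = 1⊕0⊕0⊕1 = 0
s2: b2⊕b3⊕b6⊕b7 = 1⊕0⊕0⊕1 = 0
s4: b4⊕b5⊕b6⊕b7 = 1⊕0⊕0⊕1 = 0
Syndrome (s4...s1) = 000 → position 0 (no error).
No correction needed.
Data bits at positions 3,5,6,7: 0001

0001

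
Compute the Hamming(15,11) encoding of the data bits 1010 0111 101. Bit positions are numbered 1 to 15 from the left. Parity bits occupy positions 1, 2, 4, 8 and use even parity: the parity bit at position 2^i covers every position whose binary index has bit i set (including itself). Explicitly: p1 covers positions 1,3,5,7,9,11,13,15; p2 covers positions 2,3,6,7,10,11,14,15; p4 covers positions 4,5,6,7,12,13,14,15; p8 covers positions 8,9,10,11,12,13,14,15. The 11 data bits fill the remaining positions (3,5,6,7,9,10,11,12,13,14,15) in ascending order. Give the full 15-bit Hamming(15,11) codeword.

Place data bits at non-power-of-two positions: b3=1, b5=0, b6=1, b7=0, b9=0, b10=1, b11=1, b12=1, b13=1, b14=0, b15=1.
p1 = XOR of data positions {3,5,7,9,11,13,15} = 1⊕0⊕0⊕0⊕1⊕1⊕1 = 0
p2 = XOR of data positions {3,6,7,10,11,14,15} = 1⊕1⊕0⊕1⊕1⊕0⊕1 = 1
p4 = XOR of data positions {5,6,7,12,13,14,15} = 0⊕1⊕0⊕1⊕1⊕0⊕1 = 0
p8 = XOR of data positions {9,10,11,12,13,14,15} = 0⊕1⊕1⊕1⊕1⊕0⊕1 = 1
Codeword b1..b15 = 011001010111101

011001010111101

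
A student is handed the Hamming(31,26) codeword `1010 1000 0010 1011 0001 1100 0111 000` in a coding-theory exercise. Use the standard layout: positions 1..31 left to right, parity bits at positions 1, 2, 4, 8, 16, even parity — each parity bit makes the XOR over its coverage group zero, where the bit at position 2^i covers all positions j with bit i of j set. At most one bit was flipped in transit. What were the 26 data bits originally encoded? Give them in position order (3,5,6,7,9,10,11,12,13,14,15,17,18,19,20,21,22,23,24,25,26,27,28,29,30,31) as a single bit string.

s1: b1⊕b3⊕b5⊕b7⊕b9⊕b11⊕b13⊕b15⊕b17⊕b19⊕b21⊕b23⊕b25⊕b27⊕b29⊕b31 = 1⊕1⊕1⊕0⊕0⊕1⊕1⊕1⊕0⊕0⊕1⊕0⊕0⊕1⊕0⊕0 = 0
s2: b2⊕b3⊕b6⊕b7⊕b10⊕b11⊕b14⊕b15⊕b18⊕b19⊕b22⊕b23⊕b26⊕b27⊕b30⊕b31 = 0⊕1⊕0⊕0⊕0⊕1⊕0⊕1⊕0⊕0⊕1⊕0⊕1⊕1⊕0⊕0 = 0
s4: b4⊕b5⊕b6⊕b7⊕b12⊕b13⊕b14⊕b15⊕b20⊕b21⊕b22⊕b23⊕b28⊕b29⊕b30⊕b31 = 0⊕1⊕0⊕0⊕0⊕1⊕0⊕1⊕1⊕1⊕1⊕0⊕1⊕0⊕0⊕0 = 1
s8: b8⊕b9⊕b10⊕b11⊕b12⊕b13⊕b14⊕b15⊕b24⊕b25⊕b26⊕b27⊕b28⊕b29⊕b30⊕b31 = 0⊕0⊕0⊕1⊕0⊕1⊕0⊕1⊕0⊕0⊕1⊕1⊕1⊕0⊕0⊕0 = 0
s16: b16⊕b17⊕b18⊕b19⊕b20⊕b21⊕b22⊕b23⊕b24⊕b25⊕b26⊕b27⊕b28⊕b29⊕b30⊕b31 = 1⊕0⊕0⊕0⊕1⊕1⊕1⊕0⊕0⊕0⊕1⊕1⊕1⊕0⊕0⊕0 = 1
Syndrome (s16...s1) = 10100 → position 20.
Flip bit 20: corrected codeword = 1010100000101011000011000111000
Data bits at positions 3,5,6,7,9,10,11,12,13,14,15,17,18,19,20,21,22,23,24,25,26,27,28,29,30,31: 11000010101000011000111000

11000010101000011000111000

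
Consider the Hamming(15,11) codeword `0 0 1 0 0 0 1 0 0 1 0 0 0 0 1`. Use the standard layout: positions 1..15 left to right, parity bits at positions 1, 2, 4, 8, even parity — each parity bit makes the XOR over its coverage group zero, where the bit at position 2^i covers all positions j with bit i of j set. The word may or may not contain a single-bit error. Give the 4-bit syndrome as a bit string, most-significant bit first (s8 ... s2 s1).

0001

s1: b1⊕b3⊕b5⊕b7⊕b9⊕b11⊕b13⊕b15 = 0⊕1⊕0⊕1⊕0⊕0⊕0⊕1 = 1
s2: b2⊕b3⊕b6⊕b7⊕b10⊕b11⊕b14⊕b15 = 0⊕1⊕0⊕1⊕1⊕0⊕0⊕1 = 0
s4: b4⊕b5⊕b6⊕b7⊕b12⊕b13⊕b14⊕b15 = 0⊕0⊕0⊕1⊕0⊕0⊕0⊕1 = 0
s8: b8⊕b9⊕b10⊕b11⊕b12⊕b13⊕b14⊕b15 = 0⊕0⊕1⊕0⊕0⊕0⊕0⊕1 = 0
Syndrome (s8...s1) = 0001 → position 1.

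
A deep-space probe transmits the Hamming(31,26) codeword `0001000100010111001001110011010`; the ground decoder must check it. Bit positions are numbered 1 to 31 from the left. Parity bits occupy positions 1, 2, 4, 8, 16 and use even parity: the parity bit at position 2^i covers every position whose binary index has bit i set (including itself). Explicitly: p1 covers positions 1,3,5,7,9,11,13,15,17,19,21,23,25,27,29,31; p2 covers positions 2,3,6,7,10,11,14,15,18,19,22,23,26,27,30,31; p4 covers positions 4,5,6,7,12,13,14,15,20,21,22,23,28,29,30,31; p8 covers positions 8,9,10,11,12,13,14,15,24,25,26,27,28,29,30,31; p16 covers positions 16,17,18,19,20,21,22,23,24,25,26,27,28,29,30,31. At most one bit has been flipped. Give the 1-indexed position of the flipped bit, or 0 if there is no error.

s1: b1⊕b3⊕b5⊕b7⊕b9⊕b11⊕b13⊕b15⊕b17⊕b19⊕b21⊕b23⊕b25⊕b27⊕b29⊕b31 = 0⊕0⊕0⊕0⊕0⊕0⊕0⊕1⊕0⊕1⊕0⊕1⊕0⊕1⊕0⊕0 = 0
s2: b2⊕b3⊕b6⊕b7⊕b10⊕b11⊕b14⊕b15⊕b18⊕b19⊕b22⊕b23⊕b26⊕b27⊕b30⊕b31 = 0⊕0⊕0⊕0⊕0⊕0⊕1⊕1⊕0⊕1⊕1⊕1⊕0⊕1⊕1⊕0 = 1
s4: b4⊕b5⊕b6⊕b7⊕b12⊕b13⊕b14⊕b15⊕b20⊕b21⊕b22⊕b23⊕b28⊕b29⊕b30⊕b31 = 1⊕0⊕0⊕0⊕1⊕0⊕1⊕1⊕0⊕0⊕1⊕1⊕1⊕0⊕1⊕0 = 0
s8: b8⊕b9⊕b10⊕b11⊕b12⊕b13⊕b14⊕b15⊕b24⊕b25⊕b26⊕b27⊕b28⊕b29⊕b30⊕b31 = 1⊕0⊕0⊕0⊕1⊕0⊕1⊕1⊕1⊕0⊕0⊕1⊕1⊕0⊕1⊕0 = 0
s16: b16⊕b17⊕b18⊕b19⊕b20⊕b21⊕b22⊕b23⊕b24⊕b25⊕b26⊕b27⊕b28⊕b29⊕b30⊕b31 = 1⊕0⊕0⊕1⊕0⊕0⊕1⊕1⊕1⊕0⊕0⊕1⊕1⊕0⊕1⊕0 = 0
Syndrome (s16...s1) = 00010 → position 2.

2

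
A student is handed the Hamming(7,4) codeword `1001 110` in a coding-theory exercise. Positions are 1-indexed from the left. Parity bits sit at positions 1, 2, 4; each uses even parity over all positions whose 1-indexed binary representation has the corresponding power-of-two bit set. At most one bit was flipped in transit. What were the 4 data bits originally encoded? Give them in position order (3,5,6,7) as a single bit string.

s1: b1⊕b3⊕b5⊕b7 = 1⊕0⊕1⊕0 = 0
s2: b2⊕b3⊕b6⊕b7 = 0⊕0⊕1⊕0 = 1
s4: b4⊕b5⊕b6⊕b7 = 1⊕1⊕1⊕0 = 1
Syndrome (s4...s1) = 110 → position 6.
Flip bit 6: corrected codeword = 1001100
Data bits at positions 3,5,6,7: 0100

0100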